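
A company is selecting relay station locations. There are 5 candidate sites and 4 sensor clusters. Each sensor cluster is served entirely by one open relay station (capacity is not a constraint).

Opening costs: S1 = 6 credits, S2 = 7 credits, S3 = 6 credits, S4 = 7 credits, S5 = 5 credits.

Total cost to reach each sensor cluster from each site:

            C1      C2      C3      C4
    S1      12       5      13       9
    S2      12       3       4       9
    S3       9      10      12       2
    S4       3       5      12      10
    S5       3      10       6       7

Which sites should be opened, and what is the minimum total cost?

For any fixed open set, each sensor cluster goes to its cheapest open site; total = fixed + service.
{S2, S5}: C1→S5 3, C2→S2 3, C3→S2 4, C4→S5 7. Service 17; fixed 12; total 29.
{S2, S3, S5}: service 12 + fixed 18 = 30
{S2, S3}: service 18 + fixed 13 = 31
{S1, S2, S3, S4, S5}: service 12 + fixed 31 = 43
No other subset beats 29.

Open S2 and S5; minimum total cost 29.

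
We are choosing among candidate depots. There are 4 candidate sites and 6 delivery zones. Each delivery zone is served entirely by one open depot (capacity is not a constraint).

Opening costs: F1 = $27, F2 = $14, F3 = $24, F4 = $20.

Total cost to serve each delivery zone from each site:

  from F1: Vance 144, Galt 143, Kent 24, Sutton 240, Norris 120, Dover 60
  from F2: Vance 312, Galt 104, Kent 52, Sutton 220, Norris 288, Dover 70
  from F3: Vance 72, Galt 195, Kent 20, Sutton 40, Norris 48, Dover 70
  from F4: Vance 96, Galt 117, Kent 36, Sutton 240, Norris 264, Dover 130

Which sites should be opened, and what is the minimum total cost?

For any fixed open set, each delivery zone goes to its cheapest open site; total = fixed + service.
{F2, F3}: Vance→F3 72, Galt→F2 104, Kent→F3 20, Sutton→F3 40, Norris→F3 48, Dover→F2 70. Service 354; fixed 38; total 392.
{F1, F2, F3}: Vance→F3 72, Galt→F2 104, Kent→F3 20, Sutton→F3 40, Norris→F3 48, Dover→F1 60. Service 344; fixed 65; total 409.
{F3, F4}: Vance→F3 72, Galt→F4 117, Kent→F3 20, Sutton→F3 40, Norris→F3 48, Dover→F3 70. Service 367; fixed 44; total 411.
{F1, F2, F3, F4}: Vance→F3 72, Galt→F2 104, Kent→F3 20, Sutton→F3 40, Norris→F3 48, Dover→F1 60. Service 344; fixed 85; total 429.
No other subset beats 392.

Open F2 and F3; minimum total cost 392.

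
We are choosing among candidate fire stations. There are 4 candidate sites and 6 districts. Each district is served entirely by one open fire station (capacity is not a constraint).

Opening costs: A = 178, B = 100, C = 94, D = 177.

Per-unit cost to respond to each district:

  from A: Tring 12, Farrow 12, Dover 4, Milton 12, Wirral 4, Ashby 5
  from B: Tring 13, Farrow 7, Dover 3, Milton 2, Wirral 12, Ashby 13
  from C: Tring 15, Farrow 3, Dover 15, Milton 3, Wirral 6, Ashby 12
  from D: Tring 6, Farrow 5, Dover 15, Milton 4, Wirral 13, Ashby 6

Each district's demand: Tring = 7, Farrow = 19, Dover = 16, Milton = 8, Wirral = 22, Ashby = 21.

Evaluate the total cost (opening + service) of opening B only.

Each district is assigned to its cheapest site among the open ones.
{B}: Tring→B 13·7=91, Farrow→B 7·19=133, Dover→B 3·16=48, Milton→B 2·8=16, Wirral→B 12·22=264, Ashby→B 13·21=273. Service 825; fixed 100; total 925.

Total cost: 925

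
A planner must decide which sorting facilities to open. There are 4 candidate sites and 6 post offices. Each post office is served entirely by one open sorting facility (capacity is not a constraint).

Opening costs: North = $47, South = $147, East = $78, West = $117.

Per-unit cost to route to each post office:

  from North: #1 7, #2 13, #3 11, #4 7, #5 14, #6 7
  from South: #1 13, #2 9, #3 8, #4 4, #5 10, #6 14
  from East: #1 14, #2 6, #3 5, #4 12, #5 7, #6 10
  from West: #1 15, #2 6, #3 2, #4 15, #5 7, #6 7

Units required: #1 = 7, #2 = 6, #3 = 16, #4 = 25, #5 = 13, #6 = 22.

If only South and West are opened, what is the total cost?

Total cost: 768

Each post office is assigned to its cheapest site among the open ones.
{South, West}: #1→South 13·7=91, #2→West 6·6=36, #3→West 2·16=32, #4→South 4·25=100, #5→West 7·13=91, #6→West 7·22=154. Service 504; fixed 264; total 768.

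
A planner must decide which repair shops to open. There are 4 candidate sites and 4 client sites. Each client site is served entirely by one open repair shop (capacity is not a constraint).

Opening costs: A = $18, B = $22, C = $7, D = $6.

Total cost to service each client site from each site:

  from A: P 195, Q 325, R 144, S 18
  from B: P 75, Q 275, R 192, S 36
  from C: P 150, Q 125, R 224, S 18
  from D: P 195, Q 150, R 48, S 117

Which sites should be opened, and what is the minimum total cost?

Open B, C and D; minimum total cost 301.

For any fixed open set, each client site goes to its cheapest open site; total = fixed + service.
{B, C, D}: P→B 75, Q→C 125, R→D 48, S→C 18. Service 266; fixed 35; total 301.
{A, B, C, D}: service 266 + fixed 53 = 319
{A, B, D}: P→B 75, Q→D 150, R→D 48, S→A 18. Service 291; fixed 46; total 337.
{D}: P→D 195, Q→D 150, R→D 48, S→D 117. Service 510; fixed 6; total 516.
No other subset beats 301.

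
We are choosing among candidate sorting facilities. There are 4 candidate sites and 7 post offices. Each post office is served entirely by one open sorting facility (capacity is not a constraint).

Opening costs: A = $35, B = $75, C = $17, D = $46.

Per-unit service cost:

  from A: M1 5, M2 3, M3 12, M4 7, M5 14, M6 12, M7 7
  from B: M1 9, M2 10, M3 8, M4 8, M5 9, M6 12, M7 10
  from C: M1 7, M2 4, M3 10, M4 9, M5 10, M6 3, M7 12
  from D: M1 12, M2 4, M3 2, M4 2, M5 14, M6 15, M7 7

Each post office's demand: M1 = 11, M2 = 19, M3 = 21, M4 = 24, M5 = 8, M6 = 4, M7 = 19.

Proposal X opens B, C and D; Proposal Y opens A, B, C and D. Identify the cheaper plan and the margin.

Proposal X: {B, C, D}: M1→C 7·11=77, M2→C 4·19=76, M3→D 2·21=42, M4→D 2·24=48, M5→B 9·8=72, M6→C 3·4=12, M7→D 7·19=133. Service 460; fixed 138; total 598.
Proposal Y: {A, B, C, D}: M1→A 5·11=55, M2→A 3·19=57, M3→D 2·21=42, M4→D 2·24=48, M5→B 9·8=72, M6→C 3·4=12, M7→A 7·19=133. Service 419; fixed 173; total 592.
Difference: |598 − 592| = 6.

Proposal Y is cheaper by 6.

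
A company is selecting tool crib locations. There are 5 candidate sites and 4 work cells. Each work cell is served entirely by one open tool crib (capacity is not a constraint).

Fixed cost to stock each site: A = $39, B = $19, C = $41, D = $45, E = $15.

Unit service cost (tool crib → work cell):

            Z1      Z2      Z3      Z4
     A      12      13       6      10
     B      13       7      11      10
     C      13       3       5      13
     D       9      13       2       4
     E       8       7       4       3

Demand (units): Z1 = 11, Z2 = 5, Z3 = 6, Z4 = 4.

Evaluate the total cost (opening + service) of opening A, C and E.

Each work cell is assigned to its cheapest site among the open ones.
{A, C, E}: Z1→E 8·11=88, Z2→C 3·5=15, Z3→E 4·6=24, Z4→E 3·4=12. Service 139; fixed 95; total 234.

Total cost: 234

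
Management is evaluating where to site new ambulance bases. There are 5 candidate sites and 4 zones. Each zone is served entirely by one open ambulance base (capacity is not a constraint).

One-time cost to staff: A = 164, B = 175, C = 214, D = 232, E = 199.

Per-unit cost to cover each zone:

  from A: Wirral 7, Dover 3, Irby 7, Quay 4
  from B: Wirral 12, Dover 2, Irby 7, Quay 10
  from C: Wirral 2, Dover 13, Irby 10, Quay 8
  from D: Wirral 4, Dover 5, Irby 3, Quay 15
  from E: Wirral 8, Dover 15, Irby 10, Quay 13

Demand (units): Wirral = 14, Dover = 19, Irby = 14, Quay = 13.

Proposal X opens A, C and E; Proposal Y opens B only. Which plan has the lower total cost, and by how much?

Proposal X: {A, C, E}: Wirral→C 2·14=28, Dover→A 3·19=57, Irby→A 7·14=98, Quay→A 4·13=52. Service 235; fixed 577; total 812.
Proposal Y: {B}: Wirral→B 12·14=168, Dover→B 2·19=38, Irby→B 7·14=98, Quay→B 10·13=130. Service 434; fixed 175; total 609.
Difference: |812 − 609| = 203.

Proposal Y is cheaper by 203.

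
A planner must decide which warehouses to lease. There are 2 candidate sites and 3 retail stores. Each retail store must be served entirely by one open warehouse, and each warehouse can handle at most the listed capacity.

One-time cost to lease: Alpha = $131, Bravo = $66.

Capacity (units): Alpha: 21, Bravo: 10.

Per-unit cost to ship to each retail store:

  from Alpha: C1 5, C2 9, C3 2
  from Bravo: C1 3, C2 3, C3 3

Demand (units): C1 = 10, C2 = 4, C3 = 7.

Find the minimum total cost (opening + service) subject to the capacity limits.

Minimum total cost: 231

Open {Alpha}: C1→Alpha 5·10=50, C2→Alpha 9·4=36, C3→Alpha 2·7=14.
Loads: Alpha carries 21/21. Service 100; fixed 131; total 231.
Next best feasible plan costs 273.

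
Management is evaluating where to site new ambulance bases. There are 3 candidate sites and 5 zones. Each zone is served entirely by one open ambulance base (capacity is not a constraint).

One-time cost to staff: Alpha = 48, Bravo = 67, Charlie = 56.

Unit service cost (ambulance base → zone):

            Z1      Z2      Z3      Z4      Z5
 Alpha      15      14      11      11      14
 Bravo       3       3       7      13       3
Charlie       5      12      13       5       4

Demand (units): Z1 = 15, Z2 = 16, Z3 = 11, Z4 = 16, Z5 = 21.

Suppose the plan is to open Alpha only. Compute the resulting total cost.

Total cost: 1088

Each zone is assigned to its cheapest site among the open ones.
{Alpha}: Z1→Alpha 15·15=225, Z2→Alpha 14·16=224, Z3→Alpha 11·11=121, Z4→Alpha 11·16=176, Z5→Alpha 14·21=294. Service 1040; fixed 48; total 1088.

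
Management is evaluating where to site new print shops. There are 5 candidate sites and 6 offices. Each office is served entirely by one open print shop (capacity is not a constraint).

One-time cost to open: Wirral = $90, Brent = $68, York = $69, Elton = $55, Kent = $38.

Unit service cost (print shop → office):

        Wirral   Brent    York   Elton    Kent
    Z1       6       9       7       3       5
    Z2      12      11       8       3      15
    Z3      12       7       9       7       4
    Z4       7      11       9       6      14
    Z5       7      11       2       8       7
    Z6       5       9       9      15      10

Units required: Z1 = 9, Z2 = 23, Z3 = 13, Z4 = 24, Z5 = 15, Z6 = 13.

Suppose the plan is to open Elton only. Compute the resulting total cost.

Total cost: 701

Each office is assigned to its cheapest site among the open ones.
{Elton}: Z1→Elton 3·9=27, Z2→Elton 3·23=69, Z3→Elton 7·13=91, Z4→Elton 6·24=144, Z5→Elton 8·15=120, Z6→Elton 15·13=195. Service 646; fixed 55; total 701.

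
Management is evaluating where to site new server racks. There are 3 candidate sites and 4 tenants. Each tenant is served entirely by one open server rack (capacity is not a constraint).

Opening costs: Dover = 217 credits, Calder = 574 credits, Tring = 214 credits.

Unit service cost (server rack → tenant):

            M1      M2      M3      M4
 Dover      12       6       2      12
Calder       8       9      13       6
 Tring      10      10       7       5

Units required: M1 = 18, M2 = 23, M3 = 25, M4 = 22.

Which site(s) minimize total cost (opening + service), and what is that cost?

Open Dover only; minimum total cost 885.

For any fixed open set, each tenant goes to its cheapest open site; total = fixed + service.
{Dover}: M1→Dover 12·18=216, M2→Dover 6·23=138, M3→Dover 2·25=50, M4→Dover 12·22=264. Service 668; fixed 217; total 885.
{Dover, Tring}: M1→Tring 10·18=180, M2→Dover 6·23=138, M3→Dover 2·25=50, M4→Tring 5·22=110. Service 478; fixed 431; total 909.
{Tring}: service 695 + fixed 214 = 909
{Dover, Calder, Tring}: M1→Calder 8·18=144, M2→Dover 6·23=138, M3→Dover 2·25=50, M4→Tring 5·22=110. Service 442; fixed 1005; total 1447.
No other subset beats 885.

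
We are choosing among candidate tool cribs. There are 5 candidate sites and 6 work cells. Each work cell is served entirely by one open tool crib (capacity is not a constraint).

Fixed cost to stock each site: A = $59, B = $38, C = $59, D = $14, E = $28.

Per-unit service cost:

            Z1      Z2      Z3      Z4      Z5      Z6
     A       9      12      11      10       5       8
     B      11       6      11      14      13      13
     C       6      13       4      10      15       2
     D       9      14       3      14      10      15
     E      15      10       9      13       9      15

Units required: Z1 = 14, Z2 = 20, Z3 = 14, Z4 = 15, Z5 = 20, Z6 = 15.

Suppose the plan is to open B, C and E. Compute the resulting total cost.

Total cost: 745

Each work cell is assigned to its cheapest site among the open ones.
{B, C, E}: Z1→C 6·14=84, Z2→B 6·20=120, Z3→C 4·14=56, Z4→C 10·15=150, Z5→E 9·20=180, Z6→C 2·15=30. Service 620; fixed 125; total 745.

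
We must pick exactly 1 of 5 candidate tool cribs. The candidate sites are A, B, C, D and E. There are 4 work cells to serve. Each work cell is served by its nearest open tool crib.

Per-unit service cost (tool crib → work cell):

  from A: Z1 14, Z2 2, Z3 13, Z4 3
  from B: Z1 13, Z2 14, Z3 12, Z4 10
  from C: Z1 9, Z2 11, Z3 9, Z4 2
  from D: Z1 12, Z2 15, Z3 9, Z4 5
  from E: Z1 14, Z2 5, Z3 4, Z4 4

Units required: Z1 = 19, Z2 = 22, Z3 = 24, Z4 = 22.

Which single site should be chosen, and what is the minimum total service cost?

Choose E only; total service cost 560.

With exactly 1 open, each work cell uses its cheapest among the chosen.
{E}: Z1→E 14·19=266, Z2→E 5·22=110, Z3→E 4·24=96, Z4→E 4·22=88. Service cost 560.
{C}: service cost 673
{A}: service cost 688
Among all 5 size-1 choices, {E} is lowest.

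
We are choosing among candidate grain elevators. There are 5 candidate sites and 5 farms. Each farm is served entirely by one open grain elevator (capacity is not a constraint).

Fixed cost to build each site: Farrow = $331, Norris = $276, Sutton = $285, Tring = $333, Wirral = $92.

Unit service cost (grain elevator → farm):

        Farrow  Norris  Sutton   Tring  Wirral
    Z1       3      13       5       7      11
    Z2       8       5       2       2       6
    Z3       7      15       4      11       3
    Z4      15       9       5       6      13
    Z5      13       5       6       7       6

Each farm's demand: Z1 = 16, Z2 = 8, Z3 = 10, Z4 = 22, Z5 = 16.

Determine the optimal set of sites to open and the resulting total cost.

For any fixed open set, each farm goes to its cheapest open site; total = fixed + service.
{Sutton}: Z1→Sutton 5·16=80, Z2→Sutton 2·8=16, Z3→Sutton 4·10=40, Z4→Sutton 5·22=110, Z5→Sutton 6·16=96. Service 342; fixed 285; total 627.
{Sutton, Wirral}: service 332 + fixed 377 = 709
{Wirral}: service 636 + fixed 92 = 728
{Farrow, Norris, Sutton, Tring, Wirral}: service 284 + fixed 1317 = 1601
No other subset beats 627.

Open Sutton only; minimum total cost 627.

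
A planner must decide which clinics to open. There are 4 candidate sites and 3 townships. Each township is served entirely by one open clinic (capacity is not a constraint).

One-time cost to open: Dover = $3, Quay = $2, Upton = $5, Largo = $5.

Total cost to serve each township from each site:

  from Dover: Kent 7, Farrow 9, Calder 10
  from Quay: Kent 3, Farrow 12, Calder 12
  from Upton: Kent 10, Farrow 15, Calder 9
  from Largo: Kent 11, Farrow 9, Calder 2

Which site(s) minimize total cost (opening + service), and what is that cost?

Open Quay and Largo; minimum total cost 21.

For any fixed open set, each township goes to its cheapest open site; total = fixed + service.
{Quay, Largo}: Kent→Quay 3, Farrow→Largo 9, Calder→Largo 2. Service 14; fixed 7; total 21.
{Dover, Quay, Largo}: service 14 + fixed 10 = 24
{Dover, Largo}: Kent→Dover 7, Farrow→Dover 9, Calder→Largo 2. Service 18; fixed 8; total 26.
{Dover, Quay, Upton, Largo}: Kent→Quay 3, Farrow→Dover 9, Calder→Largo 2. Service 14; fixed 15; total 29.
(All 15 nonempty subsets were checked; Quay and Largo is lowest.)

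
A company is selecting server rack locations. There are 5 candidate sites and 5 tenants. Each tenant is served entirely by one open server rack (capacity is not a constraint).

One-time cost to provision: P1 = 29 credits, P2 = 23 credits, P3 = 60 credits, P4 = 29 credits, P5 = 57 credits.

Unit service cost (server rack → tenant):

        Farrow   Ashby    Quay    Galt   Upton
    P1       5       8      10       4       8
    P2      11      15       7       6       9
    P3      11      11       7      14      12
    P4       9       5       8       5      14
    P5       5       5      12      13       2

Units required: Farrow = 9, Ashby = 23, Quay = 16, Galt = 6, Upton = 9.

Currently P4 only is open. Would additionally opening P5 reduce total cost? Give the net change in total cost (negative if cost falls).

Yes — net change −87 (cost falls by 87).

Current service cost with {P4}: 480.
Adding P5: each tenant re-picks its cheapest; new service cost 336, saving 144.
Extra fixed cost: 57. Net change = 57 − 144 = -87.
(Totals: 509 → 422.)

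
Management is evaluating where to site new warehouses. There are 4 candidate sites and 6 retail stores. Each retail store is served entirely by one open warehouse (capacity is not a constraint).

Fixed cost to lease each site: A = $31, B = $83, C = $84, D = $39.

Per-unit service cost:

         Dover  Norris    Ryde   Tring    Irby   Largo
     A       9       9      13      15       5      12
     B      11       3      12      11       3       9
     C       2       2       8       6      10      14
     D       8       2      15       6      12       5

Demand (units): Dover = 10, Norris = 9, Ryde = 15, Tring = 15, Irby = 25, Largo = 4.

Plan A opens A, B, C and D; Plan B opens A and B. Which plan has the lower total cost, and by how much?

Plan A: {A, B, C, D}: Dover→C 2·10=20, Norris→C 2·9=18, Ryde→C 8·15=120, Tring→C 6·15=90, Irby→B 3·25=75, Largo→D 5·4=20. Service 343; fixed 237; total 580.
Plan B: {A, B}: Dover→A 9·10=90, Norris→B 3·9=27, Ryde→B 12·15=180, Tring→B 11·15=165, Irby→B 3·25=75, Largo→B 9·4=36. Service 573; fixed 114; total 687.
Difference: |580 − 687| = 107.

Plan A is cheaper by 107.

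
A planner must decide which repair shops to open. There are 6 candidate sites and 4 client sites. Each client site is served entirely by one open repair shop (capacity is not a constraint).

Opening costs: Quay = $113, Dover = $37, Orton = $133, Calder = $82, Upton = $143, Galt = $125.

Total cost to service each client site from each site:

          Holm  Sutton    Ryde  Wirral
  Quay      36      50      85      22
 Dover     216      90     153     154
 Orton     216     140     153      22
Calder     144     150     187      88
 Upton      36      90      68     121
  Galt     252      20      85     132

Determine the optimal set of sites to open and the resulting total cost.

For any fixed open set, each client site goes to its cheapest open site; total = fixed + service.
{Quay}: Holm→Quay 36, Sutton→Quay 50, Ryde→Quay 85, Wirral→Quay 22. Service 193; fixed 113; total 306.
{Quay, Dover}: Holm→Quay 36, Sutton→Quay 50, Ryde→Quay 85, Wirral→Quay 22. Service 193; fixed 150; total 343.
{Quay, Calder}: service 193 + fixed 195 = 388
{Quay, Dover, Orton, Calder, Upton, Galt}: service 146 + fixed 633 = 779
No other subset beats 306.

Open Quay only; minimum total cost 306.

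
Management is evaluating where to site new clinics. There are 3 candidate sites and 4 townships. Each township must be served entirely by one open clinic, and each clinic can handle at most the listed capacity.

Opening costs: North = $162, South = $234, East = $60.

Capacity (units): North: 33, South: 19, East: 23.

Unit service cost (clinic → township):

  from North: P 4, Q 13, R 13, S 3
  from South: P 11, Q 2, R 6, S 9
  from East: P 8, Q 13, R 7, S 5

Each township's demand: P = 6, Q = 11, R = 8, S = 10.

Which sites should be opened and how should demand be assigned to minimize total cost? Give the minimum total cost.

Open {South, East}: P→East 8·6=48, Q→South 2·11=22, R→South 6·8=48, S→East 5·10=50.
Loads: South carries 19/19, East carries 16/23. Service 168; fixed 294; total 462.
Next best feasible plan costs 475.

Minimum total cost: 462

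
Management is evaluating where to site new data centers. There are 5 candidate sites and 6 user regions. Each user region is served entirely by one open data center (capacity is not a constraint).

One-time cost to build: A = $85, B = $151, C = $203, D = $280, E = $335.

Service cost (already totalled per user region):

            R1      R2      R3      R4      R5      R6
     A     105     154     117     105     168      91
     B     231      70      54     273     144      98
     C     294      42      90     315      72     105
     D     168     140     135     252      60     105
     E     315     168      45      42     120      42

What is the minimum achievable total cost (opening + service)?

For any fixed open set, each user region goes to its cheapest open site; total = fixed + service.
{A, C}: R1→A 105, R2→C 42, R3→C 90, R4→A 105, R5→C 72, R6→A 91. Service 505; fixed 288; total 793.
{A, B}: R1→A 105, R2→B 70, R3→B 54, R4→A 105, R5→B 144, R6→A 91. Service 569; fixed 236; total 805.
{A}: R1→A 105, R2→A 154, R3→A 117, R4→A 105, R5→A 168, R6→A 91. Service 740; fixed 85; total 825.
{A, B, C, D, E}: service 336 + fixed 1054 = 1390
No other subset beats 793.

Minimum total cost: 793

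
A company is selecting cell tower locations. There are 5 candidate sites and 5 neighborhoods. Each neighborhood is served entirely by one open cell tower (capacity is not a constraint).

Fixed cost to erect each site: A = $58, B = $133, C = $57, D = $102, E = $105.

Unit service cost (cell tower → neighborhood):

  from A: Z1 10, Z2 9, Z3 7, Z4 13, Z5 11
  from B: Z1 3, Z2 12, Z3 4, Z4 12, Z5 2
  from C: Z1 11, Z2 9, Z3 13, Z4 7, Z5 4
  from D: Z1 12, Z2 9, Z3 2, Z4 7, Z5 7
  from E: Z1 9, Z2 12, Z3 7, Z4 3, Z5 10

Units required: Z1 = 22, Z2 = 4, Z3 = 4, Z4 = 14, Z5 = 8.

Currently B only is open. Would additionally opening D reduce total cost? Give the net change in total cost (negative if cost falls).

Current service cost with {B}: 314.
Adding D: each neighborhood re-picks its cheapest; new service cost 224, saving 90.
Extra fixed cost: 102. Net change = 102 − 90 = 12.
(Totals: 447 → 459.)

No — net change +12 (cost rises by 12).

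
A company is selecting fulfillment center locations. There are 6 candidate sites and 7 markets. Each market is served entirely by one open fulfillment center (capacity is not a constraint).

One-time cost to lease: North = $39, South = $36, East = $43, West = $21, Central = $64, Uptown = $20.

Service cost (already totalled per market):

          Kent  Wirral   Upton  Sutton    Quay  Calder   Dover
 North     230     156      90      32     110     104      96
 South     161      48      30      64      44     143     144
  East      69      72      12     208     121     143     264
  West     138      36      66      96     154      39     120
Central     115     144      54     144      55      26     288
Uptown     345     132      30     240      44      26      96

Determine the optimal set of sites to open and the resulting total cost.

Open North, East, West and Uptown; minimum total cost 438.

For any fixed open set, each market goes to its cheapest open site; total = fixed + service.
{North, East, West, Uptown}: Kent→East 69, Wirral→West 36, Upton→East 12, Sutton→North 32, Quay→Uptown 44, Calder→Uptown 26, Dover→North 96. Service 315; fixed 123; total 438.
{North, East, Uptown}: service 351 + fixed 102 = 453
{South, East, Uptown}: Kent→East 69, Wirral→South 48, Upton→East 12, Sutton→South 64, Quay→South 44, Calder→Uptown 26, Dover→Uptown 96. Service 359; fixed 99; total 458.
{North, South, East, West, Central, Uptown}: service 315 + fixed 223 = 538
No other subset beats 438.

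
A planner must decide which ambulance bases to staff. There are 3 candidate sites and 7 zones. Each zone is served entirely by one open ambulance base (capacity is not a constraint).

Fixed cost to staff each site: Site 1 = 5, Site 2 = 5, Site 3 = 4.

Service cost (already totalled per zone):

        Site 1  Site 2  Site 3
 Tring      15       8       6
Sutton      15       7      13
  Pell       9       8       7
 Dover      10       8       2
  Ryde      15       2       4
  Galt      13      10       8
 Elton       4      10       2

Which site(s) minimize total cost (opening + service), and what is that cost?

For any fixed open set, each zone goes to its cheapest open site; total = fixed + service.
{Site 2, Site 3}: Tring→Site 3 6, Sutton→Site 2 7, Pell→Site 3 7, Dover→Site 3 2, Ryde→Site 2 2, Galt→Site 3 8, Elton→Site 3 2. Service 34; fixed 9; total 43.
{Site 3}: service 42 + fixed 4 = 46
{Site 1, Site 2, Site 3}: Tring→Site 3 6, Sutton→Site 2 7, Pell→Site 3 7, Dover→Site 3 2, Ryde→Site 2 2, Galt→Site 3 8, Elton→Site 3 2. Service 34; fixed 14; total 48.
No other subset beats 43.

Open Site 2 and Site 3; minimum total cost 43.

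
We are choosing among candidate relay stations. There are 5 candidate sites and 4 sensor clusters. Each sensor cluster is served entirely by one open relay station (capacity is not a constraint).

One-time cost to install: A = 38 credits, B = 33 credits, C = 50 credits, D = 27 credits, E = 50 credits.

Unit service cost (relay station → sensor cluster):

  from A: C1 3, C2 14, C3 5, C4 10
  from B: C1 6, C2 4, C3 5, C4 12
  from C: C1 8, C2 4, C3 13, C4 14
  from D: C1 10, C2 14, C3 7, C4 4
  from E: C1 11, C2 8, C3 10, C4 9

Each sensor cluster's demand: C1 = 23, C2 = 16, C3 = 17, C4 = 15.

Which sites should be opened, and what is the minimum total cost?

For any fixed open set, each sensor cluster goes to its cheapest open site; total = fixed + service.
{A, B, D}: C1→A 3·23=69, C2→B 4·16=64, C3→A 5·17=85, C4→D 4·15=60. Service 278; fixed 98; total 376.
{A, C, D}: service 278 + fixed 115 = 393
{B, D}: service 347 + fixed 60 = 407
{A, B, C, D, E}: service 278 + fixed 198 = 476
No other subset beats 376.

Open A, B and D; minimum total cost 376.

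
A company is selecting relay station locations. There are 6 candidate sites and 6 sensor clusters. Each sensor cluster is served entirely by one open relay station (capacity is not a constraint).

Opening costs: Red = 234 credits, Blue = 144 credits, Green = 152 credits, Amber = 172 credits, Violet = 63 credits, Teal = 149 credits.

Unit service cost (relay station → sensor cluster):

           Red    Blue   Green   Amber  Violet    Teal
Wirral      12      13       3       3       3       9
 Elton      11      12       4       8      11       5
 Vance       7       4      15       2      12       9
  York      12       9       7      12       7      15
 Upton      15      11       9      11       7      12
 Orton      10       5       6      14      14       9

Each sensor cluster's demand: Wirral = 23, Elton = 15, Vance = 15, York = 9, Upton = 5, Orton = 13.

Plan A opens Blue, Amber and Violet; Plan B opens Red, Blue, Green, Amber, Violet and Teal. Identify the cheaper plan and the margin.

Plan A: {Blue, Amber, Violet}: Wirral→Amber 3·23=69, Elton→Amber 8·15=120, Vance→Amber 2·15=30, York→Violet 7·9=63, Upton→Violet 7·5=35, Orton→Blue 5·13=65. Service 382; fixed 379; total 761.
Plan B: {Red, Blue, Green, Amber, Violet, Teal}: Wirral→Green 3·23=69, Elton→Green 4·15=60, Vance→Amber 2·15=30, York→Green 7·9=63, Upton→Violet 7·5=35, Orton→Blue 5·13=65. Service 322; fixed 914; total 1236.
Difference: |761 − 1236| = 475.

Plan A is cheaper by 475.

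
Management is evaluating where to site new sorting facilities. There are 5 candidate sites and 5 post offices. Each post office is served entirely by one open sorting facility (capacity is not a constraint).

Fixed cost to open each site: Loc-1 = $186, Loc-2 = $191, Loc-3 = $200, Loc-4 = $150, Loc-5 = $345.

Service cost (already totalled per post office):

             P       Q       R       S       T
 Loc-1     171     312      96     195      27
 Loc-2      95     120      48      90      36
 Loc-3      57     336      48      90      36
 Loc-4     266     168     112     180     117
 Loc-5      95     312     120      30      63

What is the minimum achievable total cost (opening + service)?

Minimum total cost: 580

For any fixed open set, each post office goes to its cheapest open site; total = fixed + service.
{Loc-2}: P→Loc-2 95, Q→Loc-2 120, R→Loc-2 48, S→Loc-2 90, T→Loc-2 36. Service 389; fixed 191; total 580.
{Loc-2, Loc-4}: service 389 + fixed 341 = 730
{Loc-2, Loc-3}: service 351 + fixed 391 = 742
{Loc-1, Loc-2, Loc-3, Loc-4, Loc-5}: service 282 + fixed 1072 = 1354
No other subset beats 580.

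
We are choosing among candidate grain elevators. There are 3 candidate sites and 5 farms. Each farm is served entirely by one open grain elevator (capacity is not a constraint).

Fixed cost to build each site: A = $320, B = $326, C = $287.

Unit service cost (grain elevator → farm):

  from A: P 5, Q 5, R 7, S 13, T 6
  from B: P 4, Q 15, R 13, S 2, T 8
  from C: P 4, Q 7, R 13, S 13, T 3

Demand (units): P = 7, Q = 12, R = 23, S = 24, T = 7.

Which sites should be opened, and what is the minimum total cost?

Open A only; minimum total cost 930.

For any fixed open set, each farm goes to its cheapest open site; total = fixed + service.
{A}: P→A 5·7=35, Q→A 5·12=60, R→A 7·23=161, S→A 13·24=312, T→A 6·7=42. Service 610; fixed 320; total 930.
{B}: P→B 4·7=28, Q→B 15·12=180, R→B 13·23=299, S→B 2·24=48, T→B 8·7=56. Service 611; fixed 326; total 937.
{A, B}: service 339 + fixed 646 = 985
{A, B, C}: P→B 4·7=28, Q→A 5·12=60, R→A 7·23=161, S→B 2·24=48, T→C 3·7=21. Service 318; fixed 933; total 1251.
(All 7 nonempty subsets were checked; A only is lowest.)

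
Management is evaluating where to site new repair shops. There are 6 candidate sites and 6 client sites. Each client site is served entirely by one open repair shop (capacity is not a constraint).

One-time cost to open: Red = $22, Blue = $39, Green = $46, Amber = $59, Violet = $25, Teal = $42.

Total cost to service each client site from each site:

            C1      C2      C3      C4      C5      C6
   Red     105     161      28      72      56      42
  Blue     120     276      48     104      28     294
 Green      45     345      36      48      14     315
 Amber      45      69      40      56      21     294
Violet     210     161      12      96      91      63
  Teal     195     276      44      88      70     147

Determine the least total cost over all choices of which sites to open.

Minimum total cost: 342

For any fixed open set, each client site goes to its cheapest open site; total = fixed + service.
{Red, Amber}: C1→Amber 45, C2→Amber 69, C3→Red 28, C4→Amber 56, C5→Amber 21, C6→Red 42. Service 261; fixed 81; total 342.
{Amber, Violet}: service 266 + fixed 84 = 350
{Red, Amber, Violet}: service 245 + fixed 106 = 351
{Red, Blue, Green, Amber, Violet, Teal}: service 230 + fixed 233 = 463
No other subset beats 342.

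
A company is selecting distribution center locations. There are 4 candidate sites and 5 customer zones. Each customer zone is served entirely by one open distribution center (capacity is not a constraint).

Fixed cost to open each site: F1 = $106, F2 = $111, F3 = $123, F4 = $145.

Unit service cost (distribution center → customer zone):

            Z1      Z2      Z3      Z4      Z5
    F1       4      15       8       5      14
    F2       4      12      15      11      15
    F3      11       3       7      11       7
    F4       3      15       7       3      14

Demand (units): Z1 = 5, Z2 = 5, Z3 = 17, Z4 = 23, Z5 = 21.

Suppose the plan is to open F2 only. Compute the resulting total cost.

Total cost: 1014

Each customer zone is assigned to its cheapest site among the open ones.
{F2}: Z1→F2 4·5=20, Z2→F2 12·5=60, Z3→F2 15·17=255, Z4→F2 11·23=253, Z5→F2 15·21=315. Service 903; fixed 111; total 1014.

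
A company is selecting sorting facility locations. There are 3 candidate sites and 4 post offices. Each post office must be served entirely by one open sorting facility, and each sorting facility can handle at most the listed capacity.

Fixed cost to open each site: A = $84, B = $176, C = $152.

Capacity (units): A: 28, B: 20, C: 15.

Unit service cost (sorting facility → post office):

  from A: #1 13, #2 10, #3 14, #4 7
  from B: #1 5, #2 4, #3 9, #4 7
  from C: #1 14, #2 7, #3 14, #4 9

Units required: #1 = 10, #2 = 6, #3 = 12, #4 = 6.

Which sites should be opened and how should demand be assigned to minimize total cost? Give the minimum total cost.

Open {A, B}: #1→B 5·10=50, #2→B 4·6=24, #3→A 14·12=168, #4→A 7·6=42.
Loads: A carries 18/28, B carries 16/20. Service 284; fixed 260; total 544.
Next best feasible plan costs 564.

Minimum total cost: 544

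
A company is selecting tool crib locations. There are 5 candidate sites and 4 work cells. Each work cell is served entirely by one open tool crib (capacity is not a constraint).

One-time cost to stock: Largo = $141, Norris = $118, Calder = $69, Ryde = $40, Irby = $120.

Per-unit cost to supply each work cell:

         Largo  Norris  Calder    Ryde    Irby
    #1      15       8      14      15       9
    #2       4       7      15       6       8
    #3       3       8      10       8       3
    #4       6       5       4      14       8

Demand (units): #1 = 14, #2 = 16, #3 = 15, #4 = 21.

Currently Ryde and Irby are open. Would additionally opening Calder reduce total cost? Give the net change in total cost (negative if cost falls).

Current service cost with {Ryde, Irby}: 435.
Adding Calder: each work cell re-picks its cheapest; new service cost 351, saving 84.
Extra fixed cost: 69. Net change = 69 − 84 = -15.
(Totals: 595 → 580.)

Yes — net change −15 (cost falls by 15).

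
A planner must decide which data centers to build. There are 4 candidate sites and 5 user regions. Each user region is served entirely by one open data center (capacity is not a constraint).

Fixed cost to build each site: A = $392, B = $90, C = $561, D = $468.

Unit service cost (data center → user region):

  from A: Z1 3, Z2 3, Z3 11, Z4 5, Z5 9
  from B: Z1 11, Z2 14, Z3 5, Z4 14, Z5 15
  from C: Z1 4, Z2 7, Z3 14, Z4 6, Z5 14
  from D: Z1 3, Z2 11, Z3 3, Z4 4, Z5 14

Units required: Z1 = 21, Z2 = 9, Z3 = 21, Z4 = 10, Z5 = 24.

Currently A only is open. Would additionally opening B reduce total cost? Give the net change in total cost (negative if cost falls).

Yes — net change −36 (cost falls by 36).

Current service cost with {A}: 587.
Adding B: each user region re-picks its cheapest; new service cost 461, saving 126.
Extra fixed cost: 90. Net change = 90 − 126 = -36.
(Totals: 979 → 943.)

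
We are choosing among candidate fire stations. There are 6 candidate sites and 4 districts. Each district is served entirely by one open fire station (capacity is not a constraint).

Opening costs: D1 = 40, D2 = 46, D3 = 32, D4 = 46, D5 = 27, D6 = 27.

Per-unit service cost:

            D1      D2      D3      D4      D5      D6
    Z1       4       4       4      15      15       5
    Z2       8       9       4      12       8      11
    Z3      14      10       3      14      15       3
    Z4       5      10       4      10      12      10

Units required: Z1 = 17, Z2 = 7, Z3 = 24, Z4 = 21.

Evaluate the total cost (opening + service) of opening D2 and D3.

Each district is assigned to its cheapest site among the open ones.
{D2, D3}: Z1→D2 4·17=68, Z2→D3 4·7=28, Z3→D3 3·24=72, Z4→D3 4·21=84. Service 252; fixed 78; total 330.

Total cost: 330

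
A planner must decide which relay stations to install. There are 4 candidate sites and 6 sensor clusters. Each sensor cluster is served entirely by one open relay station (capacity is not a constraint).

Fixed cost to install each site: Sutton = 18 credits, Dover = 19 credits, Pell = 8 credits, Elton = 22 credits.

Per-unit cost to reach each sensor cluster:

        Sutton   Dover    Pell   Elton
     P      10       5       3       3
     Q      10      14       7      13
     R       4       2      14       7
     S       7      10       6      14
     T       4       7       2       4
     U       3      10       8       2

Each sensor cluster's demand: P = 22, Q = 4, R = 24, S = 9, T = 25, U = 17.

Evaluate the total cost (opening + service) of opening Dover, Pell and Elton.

Each sensor cluster is assigned to its cheapest site among the open ones.
{Dover, Pell, Elton}: P→Pell 3·22=66, Q→Pell 7·4=28, R→Dover 2·24=48, S→Pell 6·9=54, T→Pell 2·25=50, U→Elton 2·17=34. Service 280; fixed 49; total 329.

Total cost: 329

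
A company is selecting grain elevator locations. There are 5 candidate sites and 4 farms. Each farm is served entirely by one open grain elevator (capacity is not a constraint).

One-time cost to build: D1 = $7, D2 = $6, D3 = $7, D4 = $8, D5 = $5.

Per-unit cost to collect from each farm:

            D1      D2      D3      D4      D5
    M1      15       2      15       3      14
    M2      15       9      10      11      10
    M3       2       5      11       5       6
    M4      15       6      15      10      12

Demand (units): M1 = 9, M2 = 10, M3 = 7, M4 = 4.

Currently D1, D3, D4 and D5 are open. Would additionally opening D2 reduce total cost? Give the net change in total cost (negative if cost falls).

Yes — net change −29 (cost falls by 29).

Current service cost with {D1, D3, D4, D5}: 181.
Adding D2: each farm re-picks its cheapest; new service cost 146, saving 35.
Extra fixed cost: 6. Net change = 6 − 35 = -29.
(Totals: 208 → 179.)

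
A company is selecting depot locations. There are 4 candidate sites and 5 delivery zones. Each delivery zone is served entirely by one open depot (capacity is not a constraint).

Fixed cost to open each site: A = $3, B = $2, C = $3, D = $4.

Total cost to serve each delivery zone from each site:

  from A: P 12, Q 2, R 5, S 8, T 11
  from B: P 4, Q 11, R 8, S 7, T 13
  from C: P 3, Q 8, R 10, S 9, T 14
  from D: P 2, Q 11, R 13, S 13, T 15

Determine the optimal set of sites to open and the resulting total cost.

For any fixed open set, each delivery zone goes to its cheapest open site; total = fixed + service.
{A, B}: P→B 4, Q→A 2, R→A 5, S→B 7, T→A 11. Service 29; fixed 5; total 34.
{A, C}: service 29 + fixed 6 = 35
{A, D}: service 28 + fixed 7 = 35
{A, B, C, D}: service 27 + fixed 12 = 39
(All 15 nonempty subsets were checked; A and B is lowest.)

Open A and B; minimum total cost 34.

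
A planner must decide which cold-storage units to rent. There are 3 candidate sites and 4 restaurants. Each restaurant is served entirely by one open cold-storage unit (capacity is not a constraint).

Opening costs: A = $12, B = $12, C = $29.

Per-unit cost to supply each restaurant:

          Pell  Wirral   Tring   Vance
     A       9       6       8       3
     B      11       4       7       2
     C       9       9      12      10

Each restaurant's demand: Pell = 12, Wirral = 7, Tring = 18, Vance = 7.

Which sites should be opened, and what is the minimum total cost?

For any fixed open set, each restaurant goes to its cheapest open site; total = fixed + service.
{A, B}: Pell→A 9·12=108, Wirral→B 4·7=28, Tring→B 7·18=126, Vance→B 2·7=14. Service 276; fixed 24; total 300.
{B}: Pell→B 11·12=132, Wirral→B 4·7=28, Tring→B 7·18=126, Vance→B 2·7=14. Service 300; fixed 12; total 312.
{B, C}: Pell→C 9·12=108, Wirral→B 4·7=28, Tring→B 7·18=126, Vance→B 2·7=14. Service 276; fixed 41; total 317.
{A, B, C}: service 276 + fixed 53 = 329
(All 7 nonempty subsets were checked; A and B is lowest.)

Open A and B; minimum total cost 300.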